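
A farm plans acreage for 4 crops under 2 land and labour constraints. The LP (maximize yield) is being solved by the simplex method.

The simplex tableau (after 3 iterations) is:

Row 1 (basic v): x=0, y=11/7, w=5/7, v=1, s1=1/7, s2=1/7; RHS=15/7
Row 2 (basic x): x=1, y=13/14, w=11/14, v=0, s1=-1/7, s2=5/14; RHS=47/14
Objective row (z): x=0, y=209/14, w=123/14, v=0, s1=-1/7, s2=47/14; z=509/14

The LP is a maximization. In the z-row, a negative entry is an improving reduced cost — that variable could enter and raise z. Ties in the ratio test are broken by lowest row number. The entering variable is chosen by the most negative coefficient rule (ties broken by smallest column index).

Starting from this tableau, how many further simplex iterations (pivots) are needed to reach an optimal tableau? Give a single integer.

pivot: s1 in, v out → z = 77/2
No improving column remains; optimal.

1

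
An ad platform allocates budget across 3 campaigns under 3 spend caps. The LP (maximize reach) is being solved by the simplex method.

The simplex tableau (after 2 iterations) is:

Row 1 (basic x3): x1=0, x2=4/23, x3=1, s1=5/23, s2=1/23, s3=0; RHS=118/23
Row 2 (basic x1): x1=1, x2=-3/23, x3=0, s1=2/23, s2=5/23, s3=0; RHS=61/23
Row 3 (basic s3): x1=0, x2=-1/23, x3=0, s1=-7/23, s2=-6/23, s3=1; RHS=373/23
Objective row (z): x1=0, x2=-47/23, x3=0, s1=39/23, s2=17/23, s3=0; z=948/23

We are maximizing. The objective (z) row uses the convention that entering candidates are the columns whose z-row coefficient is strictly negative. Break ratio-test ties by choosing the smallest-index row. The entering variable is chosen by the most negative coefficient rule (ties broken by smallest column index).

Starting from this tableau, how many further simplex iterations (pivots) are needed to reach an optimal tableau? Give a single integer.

pivot: x2 in, x3 out → z = 203/2
No improving column remains; optimal.

1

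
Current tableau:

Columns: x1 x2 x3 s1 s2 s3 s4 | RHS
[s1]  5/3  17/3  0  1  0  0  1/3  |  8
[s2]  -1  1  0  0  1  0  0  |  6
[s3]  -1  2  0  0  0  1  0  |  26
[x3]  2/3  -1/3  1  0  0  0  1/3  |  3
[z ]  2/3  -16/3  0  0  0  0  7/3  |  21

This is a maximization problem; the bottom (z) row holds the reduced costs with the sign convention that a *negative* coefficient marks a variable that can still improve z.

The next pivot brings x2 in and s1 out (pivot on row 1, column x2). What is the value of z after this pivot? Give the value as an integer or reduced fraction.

485/17

Minimum ratio for x2: 8/(17/3) = 24/17.
z changes by −(z-row coeff of x2)·ratio = −(-16/3)·(24/17) = 128/17.
New z = 21 + (128/17) = 485/17.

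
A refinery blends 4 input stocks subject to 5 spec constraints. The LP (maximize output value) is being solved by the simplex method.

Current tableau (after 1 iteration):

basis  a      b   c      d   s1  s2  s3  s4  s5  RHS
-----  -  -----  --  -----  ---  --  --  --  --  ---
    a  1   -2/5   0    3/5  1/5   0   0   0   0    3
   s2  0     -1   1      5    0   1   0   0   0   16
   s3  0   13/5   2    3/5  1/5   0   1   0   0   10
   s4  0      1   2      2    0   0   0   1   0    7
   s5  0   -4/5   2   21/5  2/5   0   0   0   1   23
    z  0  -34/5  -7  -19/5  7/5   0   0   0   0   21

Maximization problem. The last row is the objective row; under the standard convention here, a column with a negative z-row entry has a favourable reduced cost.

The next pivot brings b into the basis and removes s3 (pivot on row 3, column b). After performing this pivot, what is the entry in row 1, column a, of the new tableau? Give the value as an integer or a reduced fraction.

Pivot element is row 3, column b: 13/5.
Normalize row 3: new (row 3, a) = 0/(13/5) = 0.
row 1 ← row 1 − (-2/5)·(new row 3): 1 − (-2/5)·0 = 1.

1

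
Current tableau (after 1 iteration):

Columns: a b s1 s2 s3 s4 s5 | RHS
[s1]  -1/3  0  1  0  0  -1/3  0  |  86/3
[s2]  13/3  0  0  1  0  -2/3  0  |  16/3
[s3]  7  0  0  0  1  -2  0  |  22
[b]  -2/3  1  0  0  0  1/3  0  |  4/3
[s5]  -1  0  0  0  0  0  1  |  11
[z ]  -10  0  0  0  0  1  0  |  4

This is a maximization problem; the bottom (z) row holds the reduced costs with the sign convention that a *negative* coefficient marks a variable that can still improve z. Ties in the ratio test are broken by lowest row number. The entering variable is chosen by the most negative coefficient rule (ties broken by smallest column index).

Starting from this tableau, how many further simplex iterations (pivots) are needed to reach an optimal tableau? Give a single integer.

2

pivot: a in, s2 out → z = 212/13
pivot: s4 in, b out → z = 64/3
No improving column remains; optimal.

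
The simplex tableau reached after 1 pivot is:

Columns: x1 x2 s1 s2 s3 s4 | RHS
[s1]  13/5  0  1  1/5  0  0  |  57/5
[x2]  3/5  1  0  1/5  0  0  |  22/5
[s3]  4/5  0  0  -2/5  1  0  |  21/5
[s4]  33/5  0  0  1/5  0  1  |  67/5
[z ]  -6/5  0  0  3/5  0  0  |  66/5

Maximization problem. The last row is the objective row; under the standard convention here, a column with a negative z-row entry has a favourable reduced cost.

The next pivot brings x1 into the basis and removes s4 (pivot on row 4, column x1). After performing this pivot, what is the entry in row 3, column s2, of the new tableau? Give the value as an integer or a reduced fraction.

Pivot element is row 4, column x1: 33/5.
Normalize row 4: new (row 4, s2) = (1/5)/(33/5) = 1/33.
row 3 ← row 3 − (4/5)·(new row 4): -2/5 − (4/5)·(1/33) = -14/33.

-14/33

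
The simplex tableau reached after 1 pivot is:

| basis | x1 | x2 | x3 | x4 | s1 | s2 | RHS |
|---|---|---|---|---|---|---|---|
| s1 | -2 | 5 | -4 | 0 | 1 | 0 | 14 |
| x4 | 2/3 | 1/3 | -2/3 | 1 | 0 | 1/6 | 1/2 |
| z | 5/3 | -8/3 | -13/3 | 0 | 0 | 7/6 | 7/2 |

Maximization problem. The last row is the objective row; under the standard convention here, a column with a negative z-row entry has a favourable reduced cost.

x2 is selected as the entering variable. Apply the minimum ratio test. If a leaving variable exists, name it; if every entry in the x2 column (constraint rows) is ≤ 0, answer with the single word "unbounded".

x4

Ratios: row 1 (s1): 14/5 = 14/5; row 2 (x4): (1/2)/(1/3) = 3/2.
Minimum ratio is in the x4 row, so x4 leaves.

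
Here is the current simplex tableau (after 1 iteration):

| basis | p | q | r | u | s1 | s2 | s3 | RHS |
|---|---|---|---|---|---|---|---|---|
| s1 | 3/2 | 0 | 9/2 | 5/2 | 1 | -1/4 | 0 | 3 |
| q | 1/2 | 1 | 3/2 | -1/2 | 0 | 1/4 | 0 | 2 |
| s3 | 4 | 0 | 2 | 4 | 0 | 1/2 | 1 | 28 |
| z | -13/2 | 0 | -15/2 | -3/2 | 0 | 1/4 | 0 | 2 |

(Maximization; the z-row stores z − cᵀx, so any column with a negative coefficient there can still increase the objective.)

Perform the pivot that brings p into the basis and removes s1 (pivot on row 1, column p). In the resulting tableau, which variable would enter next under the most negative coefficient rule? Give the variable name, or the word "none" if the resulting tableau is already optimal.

Pivot element 3/2. New z-row = old z-row − (-13/2)·(row 1/(3/2)).
Updated z-row coefficients: p: 0, q: 0, r: 12, u: 28/3, s1: 13/3, s2: -5/6, s3: 0.
The most negative is -5/6 in column s2, so s2 would enter next.

s2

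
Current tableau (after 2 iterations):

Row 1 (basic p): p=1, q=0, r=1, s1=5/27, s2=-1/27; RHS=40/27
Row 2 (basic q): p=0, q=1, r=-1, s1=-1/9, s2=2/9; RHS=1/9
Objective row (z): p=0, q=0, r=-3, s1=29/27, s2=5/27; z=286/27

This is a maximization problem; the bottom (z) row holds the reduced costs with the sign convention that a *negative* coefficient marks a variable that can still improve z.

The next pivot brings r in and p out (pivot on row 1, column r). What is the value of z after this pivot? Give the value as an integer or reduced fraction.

406/27

Minimum ratio for r: (40/27)/1 = 40/27.
z changes by −(z-row coeff of r)·ratio = −(-3)·(40/27) = 40/9.
New z = 286/27 + (40/9) = 406/27.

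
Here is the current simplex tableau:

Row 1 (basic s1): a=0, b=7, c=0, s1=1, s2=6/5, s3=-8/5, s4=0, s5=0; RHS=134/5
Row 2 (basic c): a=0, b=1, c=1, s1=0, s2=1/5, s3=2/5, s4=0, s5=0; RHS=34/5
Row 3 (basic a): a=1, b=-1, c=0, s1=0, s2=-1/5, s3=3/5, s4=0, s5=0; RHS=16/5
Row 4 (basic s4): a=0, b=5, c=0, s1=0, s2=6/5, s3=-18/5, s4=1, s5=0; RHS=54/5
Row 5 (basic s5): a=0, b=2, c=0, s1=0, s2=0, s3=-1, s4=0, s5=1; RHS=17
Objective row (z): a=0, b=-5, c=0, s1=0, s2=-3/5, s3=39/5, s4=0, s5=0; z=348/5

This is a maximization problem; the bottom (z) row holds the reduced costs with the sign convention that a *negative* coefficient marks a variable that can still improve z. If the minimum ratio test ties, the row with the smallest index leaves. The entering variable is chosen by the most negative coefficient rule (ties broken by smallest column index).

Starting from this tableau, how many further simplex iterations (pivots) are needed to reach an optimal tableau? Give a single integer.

pivot: b in, s4 out → z = 402/5
No improving column remains; optimal.

1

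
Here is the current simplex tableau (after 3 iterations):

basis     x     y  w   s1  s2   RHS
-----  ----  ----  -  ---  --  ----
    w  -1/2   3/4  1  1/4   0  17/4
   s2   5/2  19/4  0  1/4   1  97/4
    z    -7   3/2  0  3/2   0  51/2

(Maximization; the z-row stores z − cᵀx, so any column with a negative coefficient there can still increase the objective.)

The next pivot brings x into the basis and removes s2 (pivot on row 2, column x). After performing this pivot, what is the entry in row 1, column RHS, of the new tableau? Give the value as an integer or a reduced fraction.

91/10

Pivot element is row 2, column x: 5/2.
Normalize row 2: new (row 2, RHS) = (97/4)/(5/2) = 97/10.
row 1 ← row 1 − (-1/2)·(new row 2): 17/4 − (-1/2)·(97/10) = 91/10.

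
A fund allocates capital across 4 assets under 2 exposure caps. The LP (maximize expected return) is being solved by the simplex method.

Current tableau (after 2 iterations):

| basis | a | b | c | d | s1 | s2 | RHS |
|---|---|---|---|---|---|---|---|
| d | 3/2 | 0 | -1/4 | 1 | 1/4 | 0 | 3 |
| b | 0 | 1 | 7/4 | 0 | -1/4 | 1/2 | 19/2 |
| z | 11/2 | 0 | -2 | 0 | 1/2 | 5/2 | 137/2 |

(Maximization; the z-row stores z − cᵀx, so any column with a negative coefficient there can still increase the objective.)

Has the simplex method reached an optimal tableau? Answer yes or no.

no

Column c has objective-row coefficient -2, which is negative; an improving pivot exists, so not yet optimal.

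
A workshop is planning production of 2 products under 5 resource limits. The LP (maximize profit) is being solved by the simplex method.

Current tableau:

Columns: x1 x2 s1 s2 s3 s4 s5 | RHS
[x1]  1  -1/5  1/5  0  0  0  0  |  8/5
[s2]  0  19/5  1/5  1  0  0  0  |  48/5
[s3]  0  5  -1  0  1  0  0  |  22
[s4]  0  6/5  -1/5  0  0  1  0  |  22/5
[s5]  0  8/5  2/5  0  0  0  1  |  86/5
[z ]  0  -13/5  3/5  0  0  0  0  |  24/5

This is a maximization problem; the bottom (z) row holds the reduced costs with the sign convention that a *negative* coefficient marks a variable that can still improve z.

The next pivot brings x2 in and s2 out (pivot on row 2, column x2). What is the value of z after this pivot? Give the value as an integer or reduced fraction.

Minimum ratio for x2: (48/5)/(19/5) = 48/19.
z changes by −(z-row coeff of x2)·ratio = −(-13/5)·(48/19) = 624/95.
New z = 24/5 + (624/95) = 216/19.

216/19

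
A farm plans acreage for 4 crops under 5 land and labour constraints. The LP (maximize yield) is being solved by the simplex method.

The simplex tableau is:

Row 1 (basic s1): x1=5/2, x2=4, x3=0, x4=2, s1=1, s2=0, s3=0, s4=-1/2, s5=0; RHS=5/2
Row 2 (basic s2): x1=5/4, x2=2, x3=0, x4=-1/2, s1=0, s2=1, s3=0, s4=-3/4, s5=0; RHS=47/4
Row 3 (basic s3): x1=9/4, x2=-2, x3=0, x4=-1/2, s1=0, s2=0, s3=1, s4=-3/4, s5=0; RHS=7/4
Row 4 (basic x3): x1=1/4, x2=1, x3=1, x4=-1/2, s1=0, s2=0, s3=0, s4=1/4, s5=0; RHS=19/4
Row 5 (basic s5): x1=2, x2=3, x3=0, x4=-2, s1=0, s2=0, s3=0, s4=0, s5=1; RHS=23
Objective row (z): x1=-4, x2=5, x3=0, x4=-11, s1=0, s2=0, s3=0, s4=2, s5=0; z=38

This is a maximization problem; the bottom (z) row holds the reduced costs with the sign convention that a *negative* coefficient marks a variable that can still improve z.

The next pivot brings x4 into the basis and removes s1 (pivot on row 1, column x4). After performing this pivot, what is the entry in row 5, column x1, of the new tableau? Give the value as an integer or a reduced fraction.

9/2

Pivot element is row 1, column x4: 2.
Normalize row 1: new (row 1, x1) = (5/2)/2 = 5/4.
row 5 ← row 5 − (-2)·(new row 1): 2 − (-2)·(5/4) = 9/2.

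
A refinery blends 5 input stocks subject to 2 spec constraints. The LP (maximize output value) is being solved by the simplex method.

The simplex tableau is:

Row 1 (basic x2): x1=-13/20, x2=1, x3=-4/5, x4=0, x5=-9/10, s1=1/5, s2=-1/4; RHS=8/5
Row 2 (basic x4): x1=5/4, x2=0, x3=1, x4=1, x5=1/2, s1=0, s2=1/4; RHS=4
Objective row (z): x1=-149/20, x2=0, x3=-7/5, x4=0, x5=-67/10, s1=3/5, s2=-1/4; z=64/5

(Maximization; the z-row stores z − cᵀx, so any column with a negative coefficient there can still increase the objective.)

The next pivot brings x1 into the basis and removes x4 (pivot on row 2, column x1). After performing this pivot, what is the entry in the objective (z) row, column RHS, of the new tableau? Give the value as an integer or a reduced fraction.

Pivot element is row 2, column x1: 5/4.
Normalize row 2: new (row 2, RHS) = 4/(5/4) = 16/5.
z-row ← z-row − (-149/20)·(new row 2): 64/5 − (-149/20)·(16/5) = 916/25.

916/25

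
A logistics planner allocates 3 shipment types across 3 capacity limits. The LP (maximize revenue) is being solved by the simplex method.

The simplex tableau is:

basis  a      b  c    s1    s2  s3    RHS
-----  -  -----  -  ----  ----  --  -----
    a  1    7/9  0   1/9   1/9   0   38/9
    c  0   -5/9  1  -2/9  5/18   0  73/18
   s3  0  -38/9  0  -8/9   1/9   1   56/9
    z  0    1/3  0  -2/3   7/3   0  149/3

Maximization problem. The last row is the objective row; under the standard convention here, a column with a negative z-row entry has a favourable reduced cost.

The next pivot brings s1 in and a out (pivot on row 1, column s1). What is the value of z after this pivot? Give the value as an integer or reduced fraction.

Minimum ratio for s1: (38/9)/(1/9) = 38.
z changes by −(z-row coeff of s1)·ratio = −(-2/3)·38 = 76/3.
New z = 149/3 + (76/3) = 75.

75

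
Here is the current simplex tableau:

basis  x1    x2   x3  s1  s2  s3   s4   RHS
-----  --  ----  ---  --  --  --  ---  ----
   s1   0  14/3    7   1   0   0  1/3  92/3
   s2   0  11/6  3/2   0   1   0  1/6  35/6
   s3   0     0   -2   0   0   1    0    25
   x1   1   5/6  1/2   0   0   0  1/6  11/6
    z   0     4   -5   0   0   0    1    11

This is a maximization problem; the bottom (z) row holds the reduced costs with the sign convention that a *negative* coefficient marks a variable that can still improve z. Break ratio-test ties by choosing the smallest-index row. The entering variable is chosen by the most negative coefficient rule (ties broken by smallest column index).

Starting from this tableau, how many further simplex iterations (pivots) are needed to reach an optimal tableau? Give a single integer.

pivot: x3 in, x1 out → z = 88/3
No improving column remains; optimal.

1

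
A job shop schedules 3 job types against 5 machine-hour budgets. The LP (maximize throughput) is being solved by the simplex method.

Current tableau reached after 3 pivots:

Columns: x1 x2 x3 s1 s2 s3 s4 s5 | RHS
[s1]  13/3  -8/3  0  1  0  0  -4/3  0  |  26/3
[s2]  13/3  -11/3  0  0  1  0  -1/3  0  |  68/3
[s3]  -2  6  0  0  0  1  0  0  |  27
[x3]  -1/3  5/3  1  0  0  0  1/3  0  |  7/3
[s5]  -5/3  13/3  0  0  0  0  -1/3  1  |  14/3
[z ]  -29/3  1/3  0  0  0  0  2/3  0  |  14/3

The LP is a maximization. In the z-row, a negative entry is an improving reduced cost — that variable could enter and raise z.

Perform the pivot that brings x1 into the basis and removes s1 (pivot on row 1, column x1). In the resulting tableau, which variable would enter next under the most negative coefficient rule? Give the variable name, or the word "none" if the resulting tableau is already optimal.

x2

Pivot element 13/3. New z-row = old z-row − (-29/3)·(row 1/(13/3)).
Updated z-row coefficients: x1: 0, x2: -73/13, x3: 0, s1: 29/13, s2: 0, s3: 0, s4: -30/13, s5: 0.
The most negative is -73/13 in column x2, so x2 would enter next.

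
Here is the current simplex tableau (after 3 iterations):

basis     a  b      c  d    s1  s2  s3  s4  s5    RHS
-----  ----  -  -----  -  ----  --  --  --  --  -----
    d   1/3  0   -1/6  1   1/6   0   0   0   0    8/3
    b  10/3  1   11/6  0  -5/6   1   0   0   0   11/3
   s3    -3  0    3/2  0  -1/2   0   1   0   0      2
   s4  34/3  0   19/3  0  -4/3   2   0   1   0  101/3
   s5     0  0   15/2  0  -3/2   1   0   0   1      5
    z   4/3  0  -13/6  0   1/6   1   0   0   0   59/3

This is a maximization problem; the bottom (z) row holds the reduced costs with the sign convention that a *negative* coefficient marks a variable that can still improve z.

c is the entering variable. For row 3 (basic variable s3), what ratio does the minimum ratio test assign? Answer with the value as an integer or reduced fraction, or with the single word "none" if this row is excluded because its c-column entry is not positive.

Ratio = RHS / (c entry) = 2 / (3/2) = 4/3.

4/3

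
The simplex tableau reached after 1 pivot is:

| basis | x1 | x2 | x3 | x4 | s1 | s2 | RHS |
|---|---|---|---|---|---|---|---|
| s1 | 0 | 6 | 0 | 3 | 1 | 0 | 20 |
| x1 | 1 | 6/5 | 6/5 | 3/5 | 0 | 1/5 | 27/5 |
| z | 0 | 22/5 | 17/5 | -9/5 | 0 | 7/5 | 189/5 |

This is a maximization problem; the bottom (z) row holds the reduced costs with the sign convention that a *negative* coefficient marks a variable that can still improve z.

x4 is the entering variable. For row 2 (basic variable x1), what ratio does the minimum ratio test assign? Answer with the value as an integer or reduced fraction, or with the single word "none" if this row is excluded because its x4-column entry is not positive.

9

Ratio = RHS / (x4 entry) = (27/5) / (3/5) = 9.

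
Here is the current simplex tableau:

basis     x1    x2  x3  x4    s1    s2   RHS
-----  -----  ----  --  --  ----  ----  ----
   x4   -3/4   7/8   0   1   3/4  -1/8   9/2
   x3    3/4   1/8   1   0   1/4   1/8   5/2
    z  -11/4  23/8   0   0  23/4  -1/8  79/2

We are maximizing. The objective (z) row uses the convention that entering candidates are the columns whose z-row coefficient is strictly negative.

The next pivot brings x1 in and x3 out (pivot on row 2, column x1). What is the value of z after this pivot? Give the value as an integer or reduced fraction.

146/3

Minimum ratio for x1: (5/2)/(3/4) = 10/3.
z changes by −(z-row coeff of x1)·ratio = −(-11/4)·(10/3) = 55/6.
New z = 79/2 + (55/6) = 146/3.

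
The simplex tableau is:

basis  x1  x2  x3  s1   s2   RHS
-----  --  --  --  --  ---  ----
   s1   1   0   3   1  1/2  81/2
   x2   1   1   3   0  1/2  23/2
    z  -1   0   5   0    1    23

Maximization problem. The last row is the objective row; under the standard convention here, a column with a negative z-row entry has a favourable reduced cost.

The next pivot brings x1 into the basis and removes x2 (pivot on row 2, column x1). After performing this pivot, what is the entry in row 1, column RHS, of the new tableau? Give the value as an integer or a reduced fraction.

29

Pivot element is row 2, column x1: 1.
Normalize row 2: new (row 2, RHS) = (23/2)/1 = 23/2.
row 1 ← row 1 − 1·(new row 2): 81/2 − 1·(23/2) = 29.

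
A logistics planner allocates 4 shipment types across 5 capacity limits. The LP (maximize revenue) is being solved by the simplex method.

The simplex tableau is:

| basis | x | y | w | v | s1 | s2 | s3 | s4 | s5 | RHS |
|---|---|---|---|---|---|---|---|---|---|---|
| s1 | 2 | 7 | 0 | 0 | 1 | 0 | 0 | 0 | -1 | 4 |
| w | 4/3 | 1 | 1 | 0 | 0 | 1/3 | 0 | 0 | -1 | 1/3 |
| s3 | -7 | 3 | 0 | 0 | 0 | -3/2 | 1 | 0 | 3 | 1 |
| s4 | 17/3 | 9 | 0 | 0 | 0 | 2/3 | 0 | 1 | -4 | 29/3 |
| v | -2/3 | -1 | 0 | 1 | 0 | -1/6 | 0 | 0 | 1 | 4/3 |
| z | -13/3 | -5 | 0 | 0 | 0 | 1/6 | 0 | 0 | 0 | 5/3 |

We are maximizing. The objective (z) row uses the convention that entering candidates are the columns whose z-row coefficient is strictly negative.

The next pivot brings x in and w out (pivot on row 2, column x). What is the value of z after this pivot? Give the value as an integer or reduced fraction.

11/4

Minimum ratio for x: (1/3)/(4/3) = 1/4.
z changes by −(z-row coeff of x)·ratio = −(-13/3)·(1/4) = 13/12.
New z = 5/3 + (13/12) = 11/4.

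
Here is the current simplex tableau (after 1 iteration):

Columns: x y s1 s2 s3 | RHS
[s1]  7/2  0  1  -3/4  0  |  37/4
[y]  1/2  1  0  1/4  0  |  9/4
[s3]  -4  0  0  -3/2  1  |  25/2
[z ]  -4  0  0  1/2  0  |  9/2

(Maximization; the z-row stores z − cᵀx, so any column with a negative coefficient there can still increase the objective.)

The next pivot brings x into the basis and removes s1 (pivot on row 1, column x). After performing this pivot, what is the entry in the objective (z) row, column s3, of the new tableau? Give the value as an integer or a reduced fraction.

0

Pivot element is row 1, column x: 7/2.
Normalize row 1: new (row 1, s3) = 0/(7/2) = 0.
z-row ← z-row − (-4)·(new row 1): 0 − (-4)·0 = 0.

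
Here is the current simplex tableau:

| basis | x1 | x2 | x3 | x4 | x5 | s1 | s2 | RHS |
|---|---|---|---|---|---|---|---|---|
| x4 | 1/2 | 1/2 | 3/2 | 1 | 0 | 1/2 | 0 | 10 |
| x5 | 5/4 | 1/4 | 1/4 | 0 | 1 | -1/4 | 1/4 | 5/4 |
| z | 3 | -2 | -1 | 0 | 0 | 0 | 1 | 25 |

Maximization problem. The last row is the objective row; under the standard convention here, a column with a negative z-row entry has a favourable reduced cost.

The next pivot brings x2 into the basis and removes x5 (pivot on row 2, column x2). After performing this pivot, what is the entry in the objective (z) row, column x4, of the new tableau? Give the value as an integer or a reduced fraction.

0

Pivot element is row 2, column x2: 1/4.
Normalize row 2: new (row 2, x4) = 0/(1/4) = 0.
z-row ← z-row − (-2)·(new row 2): 0 − (-2)·0 = 0.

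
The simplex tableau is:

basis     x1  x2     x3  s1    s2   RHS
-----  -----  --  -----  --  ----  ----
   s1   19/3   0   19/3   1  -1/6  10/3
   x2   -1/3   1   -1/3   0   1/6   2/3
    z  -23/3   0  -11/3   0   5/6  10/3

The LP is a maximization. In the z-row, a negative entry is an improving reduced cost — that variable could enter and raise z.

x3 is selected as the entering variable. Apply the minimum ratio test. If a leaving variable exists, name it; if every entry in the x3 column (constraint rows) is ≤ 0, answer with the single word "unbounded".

s1

Ratios: row 1 (s1): (10/3)/(19/3) = 10/19; row 2 (x2): entry -1/3 ≤ 0, skip.
Minimum ratio is in the s1 row, so s1 leaves.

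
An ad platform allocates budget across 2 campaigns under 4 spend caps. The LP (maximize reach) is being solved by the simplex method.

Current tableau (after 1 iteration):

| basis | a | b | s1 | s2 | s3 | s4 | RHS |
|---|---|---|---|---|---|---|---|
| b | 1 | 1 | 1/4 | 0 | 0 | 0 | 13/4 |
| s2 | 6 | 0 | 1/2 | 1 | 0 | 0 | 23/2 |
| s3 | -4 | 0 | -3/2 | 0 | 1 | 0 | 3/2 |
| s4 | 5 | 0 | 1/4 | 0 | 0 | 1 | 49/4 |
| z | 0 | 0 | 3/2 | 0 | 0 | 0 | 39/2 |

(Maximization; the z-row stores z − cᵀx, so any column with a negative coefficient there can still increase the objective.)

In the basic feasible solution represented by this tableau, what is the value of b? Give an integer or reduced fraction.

b is basic (row 1); its value is the RHS of that row: 13/4.

13/4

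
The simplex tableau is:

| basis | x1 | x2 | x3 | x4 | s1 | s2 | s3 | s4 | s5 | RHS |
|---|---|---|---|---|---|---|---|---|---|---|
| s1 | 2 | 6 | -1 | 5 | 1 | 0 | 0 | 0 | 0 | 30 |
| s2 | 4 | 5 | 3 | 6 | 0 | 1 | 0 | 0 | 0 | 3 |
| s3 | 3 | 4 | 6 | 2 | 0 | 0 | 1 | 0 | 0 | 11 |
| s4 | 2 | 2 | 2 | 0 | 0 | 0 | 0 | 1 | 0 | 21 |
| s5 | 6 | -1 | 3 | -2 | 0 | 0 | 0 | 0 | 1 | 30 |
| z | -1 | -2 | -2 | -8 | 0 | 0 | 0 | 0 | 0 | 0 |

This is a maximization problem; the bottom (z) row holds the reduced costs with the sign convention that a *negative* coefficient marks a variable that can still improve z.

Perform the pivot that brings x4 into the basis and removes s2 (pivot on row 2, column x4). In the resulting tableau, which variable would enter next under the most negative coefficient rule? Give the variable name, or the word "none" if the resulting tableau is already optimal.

none

Pivot element 6. New z-row = old z-row − (-8)·(row 2/6).
Updated z-row coefficients: x1: 13/3, x2: 14/3, x3: 2, x4: 0, s1: 0, s2: 4/3, s3: 0, s4: 0, s5: 0.
No coefficient is strictly negative; the tableau after this pivot is optimal.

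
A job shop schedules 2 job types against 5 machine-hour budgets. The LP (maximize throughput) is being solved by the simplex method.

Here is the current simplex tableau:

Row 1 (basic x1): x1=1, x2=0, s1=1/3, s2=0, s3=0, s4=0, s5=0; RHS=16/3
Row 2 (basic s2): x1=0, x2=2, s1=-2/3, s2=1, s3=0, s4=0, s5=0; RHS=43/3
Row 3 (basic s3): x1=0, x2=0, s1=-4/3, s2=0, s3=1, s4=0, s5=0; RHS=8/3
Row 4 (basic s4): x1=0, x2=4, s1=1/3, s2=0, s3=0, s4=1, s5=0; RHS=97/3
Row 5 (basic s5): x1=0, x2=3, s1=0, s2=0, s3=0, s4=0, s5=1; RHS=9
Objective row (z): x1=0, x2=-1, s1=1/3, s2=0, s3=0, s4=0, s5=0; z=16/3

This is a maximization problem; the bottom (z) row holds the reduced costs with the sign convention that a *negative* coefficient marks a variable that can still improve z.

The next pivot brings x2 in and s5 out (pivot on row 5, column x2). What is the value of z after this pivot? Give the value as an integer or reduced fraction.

25/3

Minimum ratio for x2: 9/3 = 3.
z changes by −(z-row coeff of x2)·ratio = −(-1)·3 = 3.
New z = 16/3 + 3 = 25/3.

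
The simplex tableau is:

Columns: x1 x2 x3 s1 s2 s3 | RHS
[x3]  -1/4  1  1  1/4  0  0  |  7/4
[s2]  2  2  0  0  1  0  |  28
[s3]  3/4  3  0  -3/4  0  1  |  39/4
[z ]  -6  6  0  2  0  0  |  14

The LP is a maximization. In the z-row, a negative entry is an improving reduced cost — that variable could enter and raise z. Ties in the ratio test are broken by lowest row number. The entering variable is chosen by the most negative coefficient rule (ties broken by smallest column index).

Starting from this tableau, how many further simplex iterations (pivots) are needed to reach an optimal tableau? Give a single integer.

pivot: x1 in, s3 out → z = 92
pivot: s1 in, s2 out → z = 96
No improving column remains; optimal.

2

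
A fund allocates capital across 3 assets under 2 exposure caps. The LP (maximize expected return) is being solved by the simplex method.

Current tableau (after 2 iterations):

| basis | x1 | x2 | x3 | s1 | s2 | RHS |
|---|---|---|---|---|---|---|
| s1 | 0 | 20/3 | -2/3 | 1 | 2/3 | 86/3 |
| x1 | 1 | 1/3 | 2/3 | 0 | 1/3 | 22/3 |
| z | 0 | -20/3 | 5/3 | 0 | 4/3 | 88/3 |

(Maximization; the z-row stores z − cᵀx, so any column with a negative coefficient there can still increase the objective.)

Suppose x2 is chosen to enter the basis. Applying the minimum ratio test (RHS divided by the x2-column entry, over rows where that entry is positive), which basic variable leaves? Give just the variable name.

Ratios: row 1 (s1): (86/3)/(20/3) = 43/10; row 2 (x1): (22/3)/(1/3) = 22.
Minimum ratio 43/10 is in the s1 row, so s1 leaves.

s1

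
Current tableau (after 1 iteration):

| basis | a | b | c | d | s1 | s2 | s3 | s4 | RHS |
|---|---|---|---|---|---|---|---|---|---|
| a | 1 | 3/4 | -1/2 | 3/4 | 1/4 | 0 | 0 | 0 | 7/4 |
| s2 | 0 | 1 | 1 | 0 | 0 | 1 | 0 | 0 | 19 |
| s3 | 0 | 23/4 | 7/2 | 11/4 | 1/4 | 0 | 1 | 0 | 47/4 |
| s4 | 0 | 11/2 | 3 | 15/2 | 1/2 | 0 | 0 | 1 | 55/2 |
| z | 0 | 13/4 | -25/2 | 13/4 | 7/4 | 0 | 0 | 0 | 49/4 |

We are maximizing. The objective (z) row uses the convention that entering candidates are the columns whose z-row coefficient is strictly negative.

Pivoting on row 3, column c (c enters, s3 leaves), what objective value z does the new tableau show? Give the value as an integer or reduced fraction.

759/14

Minimum ratio for c: (47/4)/(7/2) = 47/14.
z changes by −(z-row coeff of c)·ratio = −(-25/2)·(47/14) = 1175/28.
New z = 49/4 + (1175/28) = 759/14.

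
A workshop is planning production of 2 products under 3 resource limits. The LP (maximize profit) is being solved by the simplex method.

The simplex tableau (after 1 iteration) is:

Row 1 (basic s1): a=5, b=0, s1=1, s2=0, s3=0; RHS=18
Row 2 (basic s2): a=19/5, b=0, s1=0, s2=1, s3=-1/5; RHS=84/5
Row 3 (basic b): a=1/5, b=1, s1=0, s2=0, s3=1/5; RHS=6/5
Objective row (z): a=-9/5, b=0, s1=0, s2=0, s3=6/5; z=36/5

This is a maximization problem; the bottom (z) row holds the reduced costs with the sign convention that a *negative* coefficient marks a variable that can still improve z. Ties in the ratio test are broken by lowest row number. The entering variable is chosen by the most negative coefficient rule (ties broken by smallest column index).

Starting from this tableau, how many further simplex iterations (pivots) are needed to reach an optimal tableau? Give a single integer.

pivot: a in, s1 out → z = 342/25
No improving column remains; optimal.

1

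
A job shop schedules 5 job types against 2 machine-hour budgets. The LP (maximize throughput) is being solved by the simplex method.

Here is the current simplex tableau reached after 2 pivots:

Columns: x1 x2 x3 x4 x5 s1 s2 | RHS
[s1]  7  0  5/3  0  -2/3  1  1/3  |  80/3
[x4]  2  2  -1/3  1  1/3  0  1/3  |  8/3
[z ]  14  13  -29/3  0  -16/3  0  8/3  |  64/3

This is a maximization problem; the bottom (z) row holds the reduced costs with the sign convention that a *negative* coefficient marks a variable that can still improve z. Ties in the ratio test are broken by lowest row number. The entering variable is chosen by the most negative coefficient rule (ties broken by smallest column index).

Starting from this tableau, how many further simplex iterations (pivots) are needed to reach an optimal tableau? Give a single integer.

pivot: x3 in, s1 out → z = 176
pivot: x5 in, x4 out → z = 544
No improving column remains; optimal.

2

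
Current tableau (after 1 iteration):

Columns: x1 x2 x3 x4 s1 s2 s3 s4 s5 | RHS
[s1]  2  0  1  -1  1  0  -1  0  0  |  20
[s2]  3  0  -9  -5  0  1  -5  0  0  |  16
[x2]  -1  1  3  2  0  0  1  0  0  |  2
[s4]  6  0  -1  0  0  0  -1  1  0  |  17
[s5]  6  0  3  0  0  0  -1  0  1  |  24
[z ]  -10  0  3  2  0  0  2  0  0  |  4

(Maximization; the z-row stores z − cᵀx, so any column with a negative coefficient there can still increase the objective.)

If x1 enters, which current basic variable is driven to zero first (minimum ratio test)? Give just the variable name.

Ratios: row 1 (s1): 20/2 = 10; row 2 (s2): 16/3 = 16/3; row 3 (x2): entry -1 ≤ 0, skip; row 4 (s4): 17/6 = 17/6; row 5 (s5): 24/6 = 4.
Minimum ratio 17/6 is in the s4 row, so s4 leaves.

s4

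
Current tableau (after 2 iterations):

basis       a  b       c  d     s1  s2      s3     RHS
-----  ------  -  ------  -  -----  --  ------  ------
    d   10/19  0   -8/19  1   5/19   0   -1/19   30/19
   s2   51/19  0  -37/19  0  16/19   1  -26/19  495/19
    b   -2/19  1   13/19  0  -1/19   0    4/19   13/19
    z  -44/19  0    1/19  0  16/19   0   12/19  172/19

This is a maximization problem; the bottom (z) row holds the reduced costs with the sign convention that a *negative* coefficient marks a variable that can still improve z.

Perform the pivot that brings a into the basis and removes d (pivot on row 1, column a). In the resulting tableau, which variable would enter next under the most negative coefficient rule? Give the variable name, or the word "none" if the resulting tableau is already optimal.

c

Pivot element 10/19. New z-row = old z-row − (-44/19)·(row 1/(10/19)).
Updated z-row coefficients: a: 0, b: 0, c: -9/5, d: 22/5, s1: 2, s2: 0, s3: 2/5.
The most negative is -9/5 in column c, so c would enter next.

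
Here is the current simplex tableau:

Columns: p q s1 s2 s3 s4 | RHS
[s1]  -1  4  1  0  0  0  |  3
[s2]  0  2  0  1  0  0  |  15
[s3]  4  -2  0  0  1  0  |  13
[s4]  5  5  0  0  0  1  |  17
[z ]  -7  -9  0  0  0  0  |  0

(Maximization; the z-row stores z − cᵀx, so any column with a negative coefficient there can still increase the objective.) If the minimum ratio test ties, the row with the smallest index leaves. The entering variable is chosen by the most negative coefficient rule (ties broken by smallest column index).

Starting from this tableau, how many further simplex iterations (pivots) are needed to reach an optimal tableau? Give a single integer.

2

pivot: q in, s1 out → z = 27/4
pivot: p in, s4 out → z = 659/25
No improving column remains; optimal.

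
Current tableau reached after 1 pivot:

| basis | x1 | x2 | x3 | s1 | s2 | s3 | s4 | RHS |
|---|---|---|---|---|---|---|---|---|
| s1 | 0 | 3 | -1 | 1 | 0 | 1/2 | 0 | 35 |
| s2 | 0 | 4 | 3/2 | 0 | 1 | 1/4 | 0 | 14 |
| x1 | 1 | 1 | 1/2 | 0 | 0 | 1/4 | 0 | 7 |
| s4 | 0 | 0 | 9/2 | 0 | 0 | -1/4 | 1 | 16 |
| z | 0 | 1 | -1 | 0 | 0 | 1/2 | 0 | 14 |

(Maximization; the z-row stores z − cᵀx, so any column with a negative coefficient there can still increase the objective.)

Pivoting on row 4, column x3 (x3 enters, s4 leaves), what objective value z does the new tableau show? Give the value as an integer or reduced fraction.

158/9

Minimum ratio for x3: 16/(9/2) = 32/9.
z changes by −(z-row coeff of x3)·ratio = −(-1)·(32/9) = 32/9.
New z = 14 + (32/9) = 158/9.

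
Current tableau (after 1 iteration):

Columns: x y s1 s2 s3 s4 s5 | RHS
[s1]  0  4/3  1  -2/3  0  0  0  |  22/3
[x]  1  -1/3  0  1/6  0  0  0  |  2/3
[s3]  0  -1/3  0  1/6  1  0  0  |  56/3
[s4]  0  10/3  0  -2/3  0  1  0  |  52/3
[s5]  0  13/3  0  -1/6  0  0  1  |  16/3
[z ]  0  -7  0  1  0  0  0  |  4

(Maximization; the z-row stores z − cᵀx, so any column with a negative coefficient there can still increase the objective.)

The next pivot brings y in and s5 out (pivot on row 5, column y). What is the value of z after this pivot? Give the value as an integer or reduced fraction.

164/13

Minimum ratio for y: (16/3)/(13/3) = 16/13.
z changes by −(z-row coeff of y)·ratio = −(-7)·(16/13) = 112/13.
New z = 4 + (112/13) = 164/13.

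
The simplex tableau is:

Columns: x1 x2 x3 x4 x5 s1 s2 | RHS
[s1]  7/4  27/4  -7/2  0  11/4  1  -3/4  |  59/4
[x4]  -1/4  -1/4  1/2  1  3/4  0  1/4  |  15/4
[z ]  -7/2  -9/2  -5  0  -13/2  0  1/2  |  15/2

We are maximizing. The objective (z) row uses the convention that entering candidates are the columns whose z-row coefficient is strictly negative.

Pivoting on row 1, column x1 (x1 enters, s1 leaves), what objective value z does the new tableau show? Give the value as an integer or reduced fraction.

37

Minimum ratio for x1: (59/4)/(7/4) = 59/7.
z changes by −(z-row coeff of x1)·ratio = −(-7/2)·(59/7) = 59/2.
New z = 15/2 + (59/2) = 37.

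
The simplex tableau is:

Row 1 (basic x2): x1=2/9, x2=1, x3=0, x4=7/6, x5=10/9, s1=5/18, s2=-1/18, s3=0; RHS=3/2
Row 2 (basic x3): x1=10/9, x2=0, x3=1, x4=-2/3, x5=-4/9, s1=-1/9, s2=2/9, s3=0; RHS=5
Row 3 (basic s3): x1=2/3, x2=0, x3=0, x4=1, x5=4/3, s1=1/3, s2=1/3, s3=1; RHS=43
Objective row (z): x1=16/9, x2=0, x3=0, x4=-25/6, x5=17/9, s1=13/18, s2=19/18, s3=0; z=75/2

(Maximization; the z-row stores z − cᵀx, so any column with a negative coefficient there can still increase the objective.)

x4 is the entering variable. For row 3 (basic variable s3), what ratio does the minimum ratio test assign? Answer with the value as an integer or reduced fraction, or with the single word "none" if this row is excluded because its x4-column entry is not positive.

Ratio = RHS / (x4 entry) = 43 / 1 = 43.

43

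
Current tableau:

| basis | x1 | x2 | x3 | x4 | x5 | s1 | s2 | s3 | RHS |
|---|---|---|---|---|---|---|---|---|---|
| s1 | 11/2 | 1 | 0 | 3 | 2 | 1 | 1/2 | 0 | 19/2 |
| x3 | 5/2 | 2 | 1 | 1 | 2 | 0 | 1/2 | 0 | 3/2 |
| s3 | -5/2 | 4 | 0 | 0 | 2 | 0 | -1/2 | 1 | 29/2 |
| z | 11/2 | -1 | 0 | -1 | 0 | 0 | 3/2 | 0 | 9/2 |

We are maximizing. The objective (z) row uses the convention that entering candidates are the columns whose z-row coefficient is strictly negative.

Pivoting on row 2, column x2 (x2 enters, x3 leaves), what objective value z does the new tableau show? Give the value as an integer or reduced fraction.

Minimum ratio for x2: (3/2)/2 = 3/4.
z changes by −(z-row coeff of x2)·ratio = −(-1)·(3/4) = 3/4.
New z = 9/2 + (3/4) = 21/4.

21/4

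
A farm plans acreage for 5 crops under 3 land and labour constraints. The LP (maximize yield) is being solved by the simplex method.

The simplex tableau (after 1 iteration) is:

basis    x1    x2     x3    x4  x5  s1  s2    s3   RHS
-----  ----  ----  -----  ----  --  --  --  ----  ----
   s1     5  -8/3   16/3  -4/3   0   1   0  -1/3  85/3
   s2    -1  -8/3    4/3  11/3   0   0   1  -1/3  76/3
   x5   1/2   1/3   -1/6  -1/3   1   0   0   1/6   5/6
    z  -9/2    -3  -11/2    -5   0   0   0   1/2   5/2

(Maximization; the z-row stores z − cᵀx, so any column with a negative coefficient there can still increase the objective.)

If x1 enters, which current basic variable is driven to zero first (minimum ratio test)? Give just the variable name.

x5

Ratios: row 1 (s1): (85/3)/5 = 17/3; row 2 (s2): entry -1 ≤ 0, skip; row 3 (x5): (5/6)/(1/2) = 5/3.
Minimum ratio 5/3 is in the x5 row, so x5 leaves.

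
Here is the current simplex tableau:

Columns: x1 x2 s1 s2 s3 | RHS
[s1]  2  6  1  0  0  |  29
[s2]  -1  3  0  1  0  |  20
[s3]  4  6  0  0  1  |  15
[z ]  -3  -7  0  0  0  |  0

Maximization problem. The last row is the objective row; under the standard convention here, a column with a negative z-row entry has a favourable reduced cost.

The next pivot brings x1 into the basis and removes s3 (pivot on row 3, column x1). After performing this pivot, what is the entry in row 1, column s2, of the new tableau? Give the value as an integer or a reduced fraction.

0

Pivot element is row 3, column x1: 4.
Normalize row 3: new (row 3, s2) = 0/4 = 0.
row 1 ← row 1 − 2·(new row 3): 0 − 2·0 = 0.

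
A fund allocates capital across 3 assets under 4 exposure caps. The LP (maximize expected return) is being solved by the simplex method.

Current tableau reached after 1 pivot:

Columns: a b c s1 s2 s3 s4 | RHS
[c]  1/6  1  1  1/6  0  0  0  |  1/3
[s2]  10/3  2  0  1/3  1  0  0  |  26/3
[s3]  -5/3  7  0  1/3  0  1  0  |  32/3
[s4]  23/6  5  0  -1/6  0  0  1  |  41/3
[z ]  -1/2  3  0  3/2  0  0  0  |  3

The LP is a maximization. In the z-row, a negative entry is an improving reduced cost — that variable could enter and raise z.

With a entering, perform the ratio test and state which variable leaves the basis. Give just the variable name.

Ratios: row 1 (c): (1/3)/(1/6) = 2; row 2 (s2): (26/3)/(10/3) = 13/5; row 3 (s3): entry -5/3 ≤ 0, skip; row 4 (s4): (41/3)/(23/6) = 82/23.
Minimum ratio 2 is in the c row, so c leaves.

c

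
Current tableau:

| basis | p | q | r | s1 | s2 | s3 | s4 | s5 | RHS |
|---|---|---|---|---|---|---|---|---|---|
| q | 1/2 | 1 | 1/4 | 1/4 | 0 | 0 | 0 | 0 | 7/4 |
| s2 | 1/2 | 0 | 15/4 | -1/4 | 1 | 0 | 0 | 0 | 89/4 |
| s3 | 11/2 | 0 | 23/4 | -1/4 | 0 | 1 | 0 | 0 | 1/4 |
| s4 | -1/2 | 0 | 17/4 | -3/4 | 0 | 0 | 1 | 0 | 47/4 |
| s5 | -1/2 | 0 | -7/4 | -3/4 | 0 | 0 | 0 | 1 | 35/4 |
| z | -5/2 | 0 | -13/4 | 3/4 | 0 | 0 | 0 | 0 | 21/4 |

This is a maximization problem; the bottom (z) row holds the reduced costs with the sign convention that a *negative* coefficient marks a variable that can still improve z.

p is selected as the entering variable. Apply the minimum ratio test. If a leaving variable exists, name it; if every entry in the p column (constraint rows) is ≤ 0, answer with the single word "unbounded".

Ratios: row 1 (q): (7/4)/(1/2) = 7/2; row 2 (s2): (89/4)/(1/2) = 89/2; row 3 (s3): (1/4)/(11/2) = 1/22; row 4 (s4): entry -1/2 ≤ 0, skip; row 5 (s5): entry -1/2 ≤ 0, skip.
Minimum ratio is in the s3 row, so s3 leaves.

s3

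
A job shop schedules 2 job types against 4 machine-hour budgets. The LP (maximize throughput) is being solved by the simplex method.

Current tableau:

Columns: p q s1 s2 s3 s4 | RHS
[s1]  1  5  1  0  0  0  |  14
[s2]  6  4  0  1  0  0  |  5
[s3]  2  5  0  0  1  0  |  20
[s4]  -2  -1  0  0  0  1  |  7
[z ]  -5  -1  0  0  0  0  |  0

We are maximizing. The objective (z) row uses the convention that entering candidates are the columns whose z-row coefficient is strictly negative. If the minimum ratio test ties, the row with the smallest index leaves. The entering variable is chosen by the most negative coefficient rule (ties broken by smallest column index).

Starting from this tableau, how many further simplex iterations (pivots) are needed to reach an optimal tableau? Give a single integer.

1

pivot: p in, s2 out → z = 25/6
No improving column remains; optimal.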